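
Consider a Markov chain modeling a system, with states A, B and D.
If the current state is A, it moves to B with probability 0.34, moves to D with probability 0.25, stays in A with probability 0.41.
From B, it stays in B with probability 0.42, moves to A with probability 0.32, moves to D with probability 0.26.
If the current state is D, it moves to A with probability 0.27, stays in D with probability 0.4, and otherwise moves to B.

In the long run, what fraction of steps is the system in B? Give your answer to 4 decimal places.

Let the stationary distribution be π with π = πP and π_1 + π_2 + π_3 = 1.
π_1 = 0.41·π_1 + 0.32·π_2 + 0.27·π_3
π_2 = 0.34·π_1 + 0.42·π_2 + 0.33·π_3
Solving with the normalization constraint gives π = (0.3353, 0.3663, 0.2984).
So the stationary probability of B is 0.3663.

0.3663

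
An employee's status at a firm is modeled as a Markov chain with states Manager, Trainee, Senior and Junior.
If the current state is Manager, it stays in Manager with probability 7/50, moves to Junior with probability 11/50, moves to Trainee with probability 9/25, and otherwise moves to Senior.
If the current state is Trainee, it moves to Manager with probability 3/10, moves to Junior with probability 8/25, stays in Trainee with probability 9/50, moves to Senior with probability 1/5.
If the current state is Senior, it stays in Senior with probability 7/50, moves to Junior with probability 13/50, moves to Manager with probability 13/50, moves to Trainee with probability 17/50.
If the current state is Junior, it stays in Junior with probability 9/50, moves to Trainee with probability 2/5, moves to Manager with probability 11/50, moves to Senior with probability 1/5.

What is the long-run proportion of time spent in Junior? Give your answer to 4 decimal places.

0.2493

Let the stationary distribution be π with π = πP and π_1 + π_2 + π_3 + π_4 = 1.
π_1 = 0.14·π_1 + 0.3·π_2 + 0.26·π_3 + 0.22·π_4
π_2 = 0.36·π_1 + 0.18·π_2 + 0.34·π_3 + 0.4·π_4
π_3 = 0.28·π_1 + 0.2·π_2 + 0.14·π_3 + 0.2·π_4
Solving with the normalization constraint gives π = (0.2343, 0.3100, 0.2064, 0.2493).
So the stationary probability of Junior is 0.2493.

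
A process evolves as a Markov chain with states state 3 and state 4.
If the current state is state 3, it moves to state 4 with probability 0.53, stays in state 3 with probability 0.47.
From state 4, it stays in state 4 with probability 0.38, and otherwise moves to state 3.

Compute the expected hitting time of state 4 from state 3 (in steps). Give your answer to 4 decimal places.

1.8868

Let t(s) be the expected number of steps to first reach state 4 from state s, with t(state 4) = 0. Conditioning on the first step:
t(state 3) = 1 + 0.47·t(state 3)
Solving: t(state 3) = 1.8868.
Expected steps from state 3 to state 4: 1.8868.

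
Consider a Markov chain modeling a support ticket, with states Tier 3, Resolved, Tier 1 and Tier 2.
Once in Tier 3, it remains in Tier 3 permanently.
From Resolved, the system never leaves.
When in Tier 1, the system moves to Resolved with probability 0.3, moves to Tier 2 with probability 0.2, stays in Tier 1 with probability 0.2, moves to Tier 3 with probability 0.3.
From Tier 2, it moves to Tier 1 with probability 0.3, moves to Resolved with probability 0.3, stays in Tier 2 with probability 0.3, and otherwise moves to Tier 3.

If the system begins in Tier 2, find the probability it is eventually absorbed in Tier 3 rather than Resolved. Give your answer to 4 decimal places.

0.3400

Let h(s) be the probability of absorption at Tier 3 starting from transient state s. Then h(Tier 3) = 1 and h(Resolved) = 0. By first-step analysis:
h(Tier 1) = 0.3·1 + 0.3·0 + 0.2·h(Tier 1) + 0.2·h(Tier 2)
h(Tier 2) = 0.1·1 + 0.3·0 + 0.3·h(Tier 1) + 0.3·h(Tier 2)
Solving: h(Tier 1) = 0.4600, h(Tier 2) = 0.3400.
Starting from Tier 2, the probability is 0.3400.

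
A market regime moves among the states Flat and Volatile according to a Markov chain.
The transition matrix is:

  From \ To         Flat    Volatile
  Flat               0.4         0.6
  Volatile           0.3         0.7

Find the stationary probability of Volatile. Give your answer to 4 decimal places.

Let the stationary distribution be π with π = πP and π_1 + π_2 = 1.
π_1 = 0.4·π_1 + 0.3·π_2
Solving with the normalization constraint gives π = (0.3333, 0.6667).
So the stationary probability of Volatile is 0.6667.

0.6667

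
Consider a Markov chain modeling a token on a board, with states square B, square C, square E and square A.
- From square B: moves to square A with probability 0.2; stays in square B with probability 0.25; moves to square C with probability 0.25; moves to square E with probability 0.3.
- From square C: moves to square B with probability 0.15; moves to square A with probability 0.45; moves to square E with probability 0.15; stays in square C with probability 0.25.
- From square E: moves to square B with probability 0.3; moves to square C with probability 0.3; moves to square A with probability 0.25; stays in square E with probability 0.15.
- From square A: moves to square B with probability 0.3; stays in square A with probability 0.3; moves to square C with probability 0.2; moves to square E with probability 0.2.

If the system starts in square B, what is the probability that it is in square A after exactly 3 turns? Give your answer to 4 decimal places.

0.3034

Propagate the distribution vector 3 turns from square B.
After 0 turns: (1.0000, 0.0000, 0.0000, 0.0000)
After 1 turn: (0.2500, 0.2500, 0.3000, 0.2000)
After 2 turns: (0.2500, 0.2550, 0.1975, 0.2975)
After 3 turns: (0.2493, 0.2450, 0.2024, 0.3034)
P(in square A after 3 turns) = 0.3034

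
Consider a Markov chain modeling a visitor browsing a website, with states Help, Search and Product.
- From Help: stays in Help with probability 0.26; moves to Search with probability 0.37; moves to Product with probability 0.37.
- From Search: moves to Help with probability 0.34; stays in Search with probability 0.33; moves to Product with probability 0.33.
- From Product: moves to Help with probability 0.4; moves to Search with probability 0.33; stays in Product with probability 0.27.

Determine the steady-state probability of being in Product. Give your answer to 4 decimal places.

0.3239

Let the stationary distribution be π with π = πP and π_1 + π_2 + π_3 = 1.
π_1 = 0.26·π_1 + 0.34·π_2 + 0.4·π_3
π_2 = 0.37·π_1 + 0.33·π_2 + 0.33·π_3
Solving with the normalization constraint gives π = (0.3328, 0.3433, 0.3239).
So the stationary probability of Product is 0.3239.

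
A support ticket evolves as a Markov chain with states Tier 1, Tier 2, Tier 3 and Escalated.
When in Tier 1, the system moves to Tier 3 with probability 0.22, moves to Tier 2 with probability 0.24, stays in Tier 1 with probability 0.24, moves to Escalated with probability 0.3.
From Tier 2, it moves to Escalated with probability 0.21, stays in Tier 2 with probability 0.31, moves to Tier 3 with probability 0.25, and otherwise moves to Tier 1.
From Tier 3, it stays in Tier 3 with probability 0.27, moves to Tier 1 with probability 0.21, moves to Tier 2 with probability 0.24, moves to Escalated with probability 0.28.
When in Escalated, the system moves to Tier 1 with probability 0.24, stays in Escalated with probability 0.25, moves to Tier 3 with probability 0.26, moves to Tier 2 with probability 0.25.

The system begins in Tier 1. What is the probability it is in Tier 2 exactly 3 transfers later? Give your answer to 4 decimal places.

Propagate the distribution vector 3 transfers from Tier 1.
After 0 transfers: (1.0000, 0.0000, 0.0000, 0.0000)
After 1 transfer: (0.2400, 0.2400, 0.2200, 0.3000)
After 2 transfers: (0.2310, 0.2598, 0.2502, 0.2590)
After 3 transfers: (0.2299, 0.2608, 0.2507, 0.2587)
P(in Tier 2 after 3 transfers) = 0.2608

0.2608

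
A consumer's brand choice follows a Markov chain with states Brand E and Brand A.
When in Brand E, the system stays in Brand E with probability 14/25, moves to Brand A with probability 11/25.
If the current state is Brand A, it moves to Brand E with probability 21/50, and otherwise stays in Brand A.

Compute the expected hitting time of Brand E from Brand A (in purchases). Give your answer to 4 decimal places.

2.3810

Let t(s) be the expected number of purchases to first reach Brand E from state s, with t(Brand E) = 0. Conditioning on the first purchase:
t(Brand A) = 1 + 0.58·t(Brand A)
Solving: t(Brand A) = 2.3810.
Expected purchases from Brand A to Brand E: 2.3810.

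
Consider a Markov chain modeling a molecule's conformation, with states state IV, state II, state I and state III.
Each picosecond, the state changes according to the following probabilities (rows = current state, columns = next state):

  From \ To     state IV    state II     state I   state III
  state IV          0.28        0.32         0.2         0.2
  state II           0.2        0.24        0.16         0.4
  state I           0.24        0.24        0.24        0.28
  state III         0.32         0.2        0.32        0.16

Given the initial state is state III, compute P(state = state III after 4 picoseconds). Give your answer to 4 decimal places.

Propagate the distribution vector 4 picoseconds from state III.
After 0 picoseconds: (0.0000, 0.0000, 0.0000, 1.0000)
After 1 picosecond: (0.3200, 0.2000, 0.3200, 0.1600)
After 2 picoseconds: (0.2576, 0.2592, 0.2240, 0.2592)
After 3 picoseconds: (0.2607, 0.2502, 0.2297, 0.2594)
After 4 picoseconds: (0.2612, 0.2505, 0.2303, 0.2580)
P(in state III after 4 picoseconds) = 0.2580

0.2580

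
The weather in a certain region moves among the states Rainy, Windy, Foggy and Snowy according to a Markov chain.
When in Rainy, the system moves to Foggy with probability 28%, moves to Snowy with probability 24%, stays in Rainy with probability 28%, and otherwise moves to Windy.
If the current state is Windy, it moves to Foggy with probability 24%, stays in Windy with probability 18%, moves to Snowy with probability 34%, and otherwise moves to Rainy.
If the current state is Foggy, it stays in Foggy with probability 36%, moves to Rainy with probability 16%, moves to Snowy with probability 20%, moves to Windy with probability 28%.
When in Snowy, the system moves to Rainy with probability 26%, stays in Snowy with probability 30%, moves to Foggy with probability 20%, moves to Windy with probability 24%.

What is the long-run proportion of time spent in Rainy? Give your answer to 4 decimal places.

Let the stationary distribution be π with π = πP and π_1 + π_2 + π_3 + π_4 = 1.
π_1 = 0.28·π_1 + 0.24·π_2 + 0.16·π_3 + 0.26·π_4
π_2 = 0.2·π_1 + 0.18·π_2 + 0.28·π_3 + 0.24·π_4
π_3 = 0.28·π_1 + 0.24·π_2 + 0.36·π_3 + 0.2·π_4
Solving with the normalization constraint gives π = (0.2330, 0.2279, 0.2711, 0.2680).
So the stationary probability of Rainy is 0.2330.

0.2330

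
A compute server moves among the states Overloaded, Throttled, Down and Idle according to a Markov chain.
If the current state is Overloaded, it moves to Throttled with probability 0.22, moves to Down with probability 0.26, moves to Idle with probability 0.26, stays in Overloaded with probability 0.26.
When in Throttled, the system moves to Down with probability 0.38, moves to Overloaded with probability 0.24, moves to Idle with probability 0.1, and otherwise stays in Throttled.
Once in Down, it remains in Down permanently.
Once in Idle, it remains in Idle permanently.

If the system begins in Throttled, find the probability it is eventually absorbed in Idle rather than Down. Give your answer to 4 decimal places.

0.2842

Let h(s) be the probability of absorption at Idle starting from transient state s. Then h(Idle) = 1 and h(Down) = 0. By first-step analysis:
h(Overloaded) = 0.26·h(Overloaded) + 0.22·h(Throttled) + 0.26·0 + 0.26·1
h(Throttled) = 0.24·h(Overloaded) + 0.28·h(Throttled) + 0.38·0 + 0.1·1
Solving: h(Overloaded) = 0.4358, h(Throttled) = 0.2842.
Starting from Throttled, the probability is 0.2842.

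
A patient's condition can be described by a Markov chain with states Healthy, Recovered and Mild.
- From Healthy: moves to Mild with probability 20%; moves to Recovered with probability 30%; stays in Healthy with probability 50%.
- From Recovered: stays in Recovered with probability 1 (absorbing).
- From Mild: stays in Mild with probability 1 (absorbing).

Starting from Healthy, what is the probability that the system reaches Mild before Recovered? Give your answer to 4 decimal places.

Let h(s) be the probability of absorption at Mild starting from transient state s. Then h(Mild) = 1 and h(Recovered) = 0. By first-step analysis:
h(Healthy) = 0.5·h(Healthy) + 0.3·0 + 0.2·1
Solving: h(Healthy) = 0.4000.
Starting from Healthy, the probability is 0.4000.

0.4000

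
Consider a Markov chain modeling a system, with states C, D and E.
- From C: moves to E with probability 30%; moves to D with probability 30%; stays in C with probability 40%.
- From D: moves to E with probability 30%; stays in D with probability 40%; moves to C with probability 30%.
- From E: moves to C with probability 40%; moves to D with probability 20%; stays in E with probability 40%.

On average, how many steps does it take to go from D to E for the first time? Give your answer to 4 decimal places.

3.3333

Let t(s) be the expected number of steps to first reach E from state s, with t(E) = 0. Conditioning on the first step:
t(C) = 1 + 0.4·t(C) + 0.3·t(D)
t(D) = 1 + 0.3·t(C) + 0.4·t(D)
Solving: t(C) = 3.3333, t(D) = 3.3333.
Expected steps from D to E: 3.3333.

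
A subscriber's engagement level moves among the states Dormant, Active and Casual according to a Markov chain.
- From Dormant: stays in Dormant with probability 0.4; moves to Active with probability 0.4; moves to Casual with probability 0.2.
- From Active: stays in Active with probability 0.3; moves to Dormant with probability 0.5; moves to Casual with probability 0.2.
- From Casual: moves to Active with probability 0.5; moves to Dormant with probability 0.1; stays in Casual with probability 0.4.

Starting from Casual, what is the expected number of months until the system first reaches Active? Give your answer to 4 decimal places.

2.0588

Let t(s) be the expected number of months to first reach Active from state s, with t(Active) = 0. Conditioning on the first month:
t(Dormant) = 1 + 0.4·t(Dormant) + 0.2·t(Casual)
t(Casual) = 1 + 0.1·t(Dormant) + 0.4·t(Casual)
Solving: t(Dormant) = 2.3529, t(Casual) = 2.0588.
Expected months from Casual to Active: 2.0588.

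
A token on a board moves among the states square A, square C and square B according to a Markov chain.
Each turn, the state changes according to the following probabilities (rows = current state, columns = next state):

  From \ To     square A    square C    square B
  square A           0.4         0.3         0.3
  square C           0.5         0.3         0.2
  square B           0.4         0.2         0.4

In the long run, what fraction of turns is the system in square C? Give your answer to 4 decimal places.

Let the stationary distribution be π with π = πP and π_1 + π_2 + π_3 = 1.
π_1 = 0.4·π_1 + 0.5·π_2 + 0.4·π_3
π_2 = 0.3·π_1 + 0.3·π_2 + 0.2·π_3
Solving with the normalization constraint gives π = (0.4270, 0.2697, 0.3034).
So the stationary probability of square C is 0.2697.

0.2697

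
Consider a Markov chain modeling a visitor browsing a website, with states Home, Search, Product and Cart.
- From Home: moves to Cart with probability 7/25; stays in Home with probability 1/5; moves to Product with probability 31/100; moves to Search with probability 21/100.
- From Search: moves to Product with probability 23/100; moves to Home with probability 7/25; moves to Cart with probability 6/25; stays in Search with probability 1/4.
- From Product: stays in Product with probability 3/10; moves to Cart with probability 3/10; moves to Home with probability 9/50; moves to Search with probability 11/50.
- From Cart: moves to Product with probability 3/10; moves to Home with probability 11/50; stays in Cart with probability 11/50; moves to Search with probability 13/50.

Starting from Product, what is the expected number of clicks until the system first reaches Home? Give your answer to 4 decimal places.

4.6652

Let t(s) be the expected number of clicks to first reach Home from state s, with t(Home) = 0. Conditioning on the first click:
t(Search) = 1 + 0.25·t(Search) + 0.23·t(Product) + 0.24·t(Cart)
t(Product) = 1 + 0.22·t(Search) + 0.3·t(Product) + 0.3·t(Cart)
t(Cart) = 1 + 0.26·t(Search) + 0.3·t(Product) + 0.22·t(Cart)
Solving: t(Search) = 4.1960, t(Product) = 4.6652, t(Cart) = 4.4750.
Expected clicks from Product to Home: 4.6652.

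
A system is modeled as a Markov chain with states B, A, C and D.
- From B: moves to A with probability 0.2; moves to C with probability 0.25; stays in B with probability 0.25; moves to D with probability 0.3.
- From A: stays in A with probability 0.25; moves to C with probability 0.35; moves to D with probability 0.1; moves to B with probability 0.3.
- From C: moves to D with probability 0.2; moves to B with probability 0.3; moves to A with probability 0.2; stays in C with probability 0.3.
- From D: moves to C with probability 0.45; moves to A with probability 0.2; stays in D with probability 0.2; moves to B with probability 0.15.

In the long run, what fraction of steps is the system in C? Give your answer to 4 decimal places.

Let the stationary distribution be π with π = πP and π_1 + π_2 + π_3 + π_4 = 1.
π_1 = 0.25·π_1 + 0.3·π_2 + 0.3·π_3 + 0.15·π_4
π_2 = 0.2·π_1 + 0.25·π_2 + 0.2·π_3 + 0.2·π_4
π_3 = 0.25·π_1 + 0.35·π_2 + 0.3·π_3 + 0.45·π_4
Solving with the normalization constraint gives π = (0.2565, 0.2105, 0.3284, 0.2046).
So the stationary probability of C is 0.3284.

0.3284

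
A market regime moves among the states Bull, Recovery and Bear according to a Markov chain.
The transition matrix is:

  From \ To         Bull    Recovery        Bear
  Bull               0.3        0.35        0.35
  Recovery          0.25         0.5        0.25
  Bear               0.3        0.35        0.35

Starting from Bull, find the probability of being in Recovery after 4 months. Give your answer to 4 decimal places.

Propagate the distribution vector 4 months from Bull.
After 0 months: (1.0000, 0.0000, 0.0000)
After 1 month: (0.3000, 0.3500, 0.3500)
After 2 months: (0.2825, 0.4025, 0.3150)
After 3 months: (0.2799, 0.4104, 0.3098)
After 4 months: (0.2795, 0.4116, 0.3090)
P(in Recovery after 4 months) = 0.4116

0.4116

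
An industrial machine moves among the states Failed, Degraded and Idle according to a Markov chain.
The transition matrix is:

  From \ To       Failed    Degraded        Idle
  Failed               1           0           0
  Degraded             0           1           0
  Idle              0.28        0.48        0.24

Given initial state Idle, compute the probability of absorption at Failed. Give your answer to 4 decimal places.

0.3684

Let h(s) be the probability of absorption at Failed starting from transient state s. Then h(Failed) = 1 and h(Degraded) = 0. By first-step analysis:
h(Idle) = 0.28·1 + 0.48·0 + 0.24·h(Idle)
Solving: h(Idle) = 0.3684.
Starting from Idle, the probability is 0.3684.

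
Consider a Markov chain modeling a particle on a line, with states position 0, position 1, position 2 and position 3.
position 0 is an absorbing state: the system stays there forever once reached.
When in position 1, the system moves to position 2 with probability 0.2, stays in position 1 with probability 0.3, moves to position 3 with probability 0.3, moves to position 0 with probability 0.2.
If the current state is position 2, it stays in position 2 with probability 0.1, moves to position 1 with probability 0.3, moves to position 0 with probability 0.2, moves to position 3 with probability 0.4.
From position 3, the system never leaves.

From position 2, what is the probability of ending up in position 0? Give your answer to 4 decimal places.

0.3509

Let h(s) be the probability of absorption at position 0 starting from transient state s. Then h(position 0) = 1 and h(position 3) = 0. By first-step analysis:
h(position 1) = 0.2·1 + 0.3·h(position 1) + 0.2·h(position 2) + 0.3·0
h(position 2) = 0.2·1 + 0.3·h(position 1) + 0.1·h(position 2) + 0.4·0
Solving: h(position 1) = 0.3860, h(position 2) = 0.3509.
Starting from position 2, the probability is 0.3509.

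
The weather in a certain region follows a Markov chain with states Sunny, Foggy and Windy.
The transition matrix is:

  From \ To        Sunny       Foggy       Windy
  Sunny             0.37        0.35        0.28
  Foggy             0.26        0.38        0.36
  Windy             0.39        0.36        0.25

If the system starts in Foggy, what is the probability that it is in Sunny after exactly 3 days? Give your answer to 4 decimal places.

Propagate the distribution vector 3 days from Foggy.
After 0 days: (0.0000, 1.0000, 0.0000)
After 1 day: (0.2600, 0.3800, 0.3600)
After 2 days: (0.3354, 0.3650, 0.2996)
After 3 days: (0.3358, 0.3639, 0.3002)
P(in Sunny after 3 days) = 0.3358

0.3358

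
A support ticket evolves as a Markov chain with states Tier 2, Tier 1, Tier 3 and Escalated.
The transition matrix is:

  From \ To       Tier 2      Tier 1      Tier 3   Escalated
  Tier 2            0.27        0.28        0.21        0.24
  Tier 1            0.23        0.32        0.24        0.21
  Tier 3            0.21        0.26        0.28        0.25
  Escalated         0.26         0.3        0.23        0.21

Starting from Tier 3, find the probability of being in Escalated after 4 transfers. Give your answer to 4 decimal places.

Propagate the distribution vector 4 transfers from Tier 3.
After 0 transfers: (0.0000, 0.0000, 1.0000, 0.0000)
After 1 transfer: (0.2100, 0.2600, 0.2800, 0.2500)
After 2 transfers: (0.2403, 0.2898, 0.2424, 0.2275)
After 3 transfers: (0.2416, 0.2913, 0.2402, 0.2269)
After 4 transfers: (0.2417, 0.2914, 0.2401, 0.2269)
P(in Escalated after 4 transfers) = 0.2269

0.2269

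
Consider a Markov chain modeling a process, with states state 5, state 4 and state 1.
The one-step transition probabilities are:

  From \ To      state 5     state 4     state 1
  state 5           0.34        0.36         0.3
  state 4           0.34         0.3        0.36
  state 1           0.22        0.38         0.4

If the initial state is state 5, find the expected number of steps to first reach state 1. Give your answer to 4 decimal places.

Let t(s) be the expected number of steps to first reach state 1 from state s, with t(state 1) = 0. Conditioning on the first step:
t(state 5) = 1 + 0.34·t(state 5) + 0.36·t(state 4)
t(state 4) = 1 + 0.34·t(state 5) + 0.3·t(state 4)
Solving: t(state 5) = 3.1213, t(state 4) = 2.9446.
Expected steps from state 5 to state 1: 3.1213.

3.1213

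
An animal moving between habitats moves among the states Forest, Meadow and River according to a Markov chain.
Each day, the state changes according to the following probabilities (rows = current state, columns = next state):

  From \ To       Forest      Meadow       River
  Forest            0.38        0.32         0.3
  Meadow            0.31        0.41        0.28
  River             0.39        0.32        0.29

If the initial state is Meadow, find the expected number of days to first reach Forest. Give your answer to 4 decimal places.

Let t(s) be the expected number of days to first reach Forest from state s, with t(Forest) = 0. Conditioning on the first day:
t(Meadow) = 1 + 0.41·t(Meadow) + 0.28·t(River)
t(River) = 1 + 0.32·t(Meadow) + 0.29·t(River)
Solving: t(Meadow) = 3.0064, t(River) = 2.7634.
Expected days from Meadow to Forest: 3.0064.

3.0064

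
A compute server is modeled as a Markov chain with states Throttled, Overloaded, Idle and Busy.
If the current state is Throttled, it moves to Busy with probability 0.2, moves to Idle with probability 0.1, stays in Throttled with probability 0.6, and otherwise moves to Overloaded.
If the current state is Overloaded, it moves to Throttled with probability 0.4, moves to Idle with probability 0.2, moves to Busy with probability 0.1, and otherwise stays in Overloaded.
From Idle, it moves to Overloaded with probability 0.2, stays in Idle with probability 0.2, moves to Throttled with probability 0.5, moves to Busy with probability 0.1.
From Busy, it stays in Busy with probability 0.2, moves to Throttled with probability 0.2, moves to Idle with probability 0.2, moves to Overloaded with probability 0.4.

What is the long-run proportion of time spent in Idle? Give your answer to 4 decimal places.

0.1522

Let the stationary distribution be π with π = πP and π_1 + π_2 + π_3 + π_4 = 1.
π_1 = 0.6·π_1 + 0.4·π_2 + 0.5·π_3 + 0.2·π_4
π_2 = 0.1·π_1 + 0.3·π_2 + 0.2·π_3 + 0.4·π_4
π_3 = 0.1·π_1 + 0.2·π_2 + 0.2·π_3 + 0.2·π_4
Solving with the normalization constraint gives π = (0.4780, 0.2056, 0.1522, 0.1642).
So the stationary probability of Idle is 0.1522.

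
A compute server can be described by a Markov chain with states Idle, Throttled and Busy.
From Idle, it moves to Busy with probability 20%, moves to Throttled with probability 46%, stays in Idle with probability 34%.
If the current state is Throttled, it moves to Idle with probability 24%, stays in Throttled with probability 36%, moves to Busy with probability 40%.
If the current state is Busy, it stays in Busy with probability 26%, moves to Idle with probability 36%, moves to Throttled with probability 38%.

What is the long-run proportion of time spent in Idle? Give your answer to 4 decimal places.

0.3063

Let the stationary distribution be π with π = πP and π_1 + π_2 + π_3 = 1.
π_1 = 0.34·π_1 + 0.24·π_2 + 0.36·π_3
π_2 = 0.46·π_1 + 0.36·π_2 + 0.38·π_3
Solving with the normalization constraint gives π = (0.3063, 0.3966, 0.2971).
So the stationary probability of Idle is 0.3063.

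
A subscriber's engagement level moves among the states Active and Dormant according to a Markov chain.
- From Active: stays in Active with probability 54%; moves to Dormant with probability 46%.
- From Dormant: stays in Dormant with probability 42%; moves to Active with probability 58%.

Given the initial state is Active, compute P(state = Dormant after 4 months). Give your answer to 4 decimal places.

0.4423

Propagate the distribution vector 4 months from Active.
After 0 months: (1.0000, 0.0000)
After 1 month: (0.5400, 0.4600)
After 2 months: (0.5584, 0.4416)
After 3 months: (0.5577, 0.4423)
After 4 months: (0.5577, 0.4423)
P(in Dormant after 4 months) = 0.4423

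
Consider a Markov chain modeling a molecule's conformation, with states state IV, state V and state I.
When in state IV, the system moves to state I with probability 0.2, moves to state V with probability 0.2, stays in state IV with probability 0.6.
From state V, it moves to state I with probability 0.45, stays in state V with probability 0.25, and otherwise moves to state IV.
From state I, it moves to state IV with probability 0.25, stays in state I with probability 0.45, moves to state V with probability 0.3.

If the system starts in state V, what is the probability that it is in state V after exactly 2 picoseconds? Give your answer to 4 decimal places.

0.2575

Sum over the intermediate state after 1 picosecond:
P = P(state V→state IV)·P(state IV→state V) + P(state V→state V)·P(state V→state V) + P(state V→state I)·P(state I→state V)
  = 0.3×0.2 + 0.25×0.25 + 0.45×0.3
  = 0.0600 + 0.0625 + 0.1350 = 0.2575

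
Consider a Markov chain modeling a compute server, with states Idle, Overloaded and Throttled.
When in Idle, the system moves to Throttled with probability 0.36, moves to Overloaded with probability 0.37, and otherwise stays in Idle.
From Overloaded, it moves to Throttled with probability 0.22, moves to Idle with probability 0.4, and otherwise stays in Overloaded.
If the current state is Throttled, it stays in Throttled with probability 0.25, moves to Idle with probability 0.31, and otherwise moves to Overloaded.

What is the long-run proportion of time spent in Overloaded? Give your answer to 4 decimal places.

Let the stationary distribution be π with π = πP and π_1 + π_2 + π_3 = 1.
π_1 = 0.27·π_1 + 0.4·π_2 + 0.31·π_3
π_2 = 0.37·π_1 + 0.38·π_2 + 0.44·π_3
Solving with the normalization constraint gives π = (0.3321, 0.3932, 0.2747).
So the stationary probability of Overloaded is 0.3932.

0.3932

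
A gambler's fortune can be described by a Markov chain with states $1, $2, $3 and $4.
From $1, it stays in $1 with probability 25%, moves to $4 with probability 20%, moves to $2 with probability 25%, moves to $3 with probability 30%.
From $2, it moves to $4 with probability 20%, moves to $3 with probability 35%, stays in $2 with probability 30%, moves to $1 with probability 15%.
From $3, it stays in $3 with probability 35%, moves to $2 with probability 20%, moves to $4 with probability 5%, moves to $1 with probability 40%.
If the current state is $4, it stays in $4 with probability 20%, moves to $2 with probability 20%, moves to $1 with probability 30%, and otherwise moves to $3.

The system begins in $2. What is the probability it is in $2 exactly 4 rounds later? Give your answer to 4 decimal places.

0.2380

Propagate the distribution vector 4 rounds from $2.
After 0 rounds: (0.0000, 1.0000, 0.0000, 0.0000)
After 1 round: (0.1500, 0.3000, 0.3500, 0.2000)
After 2 rounds: (0.2825, 0.2375, 0.3325, 0.1475)
After 3 rounds: (0.2835, 0.2379, 0.3285, 0.1501)
After 4 rounds: (0.2830, 0.2380, 0.3283, 0.1507)
P(in $2 after 4 rounds) = 0.2380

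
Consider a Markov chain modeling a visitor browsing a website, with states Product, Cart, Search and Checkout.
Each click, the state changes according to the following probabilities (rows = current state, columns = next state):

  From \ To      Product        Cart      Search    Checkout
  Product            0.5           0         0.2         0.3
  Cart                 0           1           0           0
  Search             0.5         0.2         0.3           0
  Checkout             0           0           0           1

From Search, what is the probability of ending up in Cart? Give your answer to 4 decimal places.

Let h(s) be the probability of absorption at Cart starting from transient state s. Then h(Cart) = 1 and h(Checkout) = 0. By first-step analysis:
h(Product) = 0.5·h(Product) + 0.2·h(Search) + 0.3·0
h(Search) = 0.5·h(Product) + 0.2·1 + 0.3·h(Search)
Solving: h(Product) = 0.1600, h(Search) = 0.4000.
Starting from Search, the probability is 0.4000.

0.4000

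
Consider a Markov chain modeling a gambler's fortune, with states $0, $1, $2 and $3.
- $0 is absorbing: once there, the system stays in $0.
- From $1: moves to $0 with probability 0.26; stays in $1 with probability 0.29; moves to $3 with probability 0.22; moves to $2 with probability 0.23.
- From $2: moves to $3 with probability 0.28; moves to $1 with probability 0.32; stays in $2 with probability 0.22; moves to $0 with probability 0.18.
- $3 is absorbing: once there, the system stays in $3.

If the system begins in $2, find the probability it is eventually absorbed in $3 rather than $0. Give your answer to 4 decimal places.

Let h(s) be the probability of absorption at $3 starting from transient state s. Then h($3) = 1 and h($0) = 0. By first-step analysis:
h($1) = 0.26·0 + 0.29·h($1) + 0.23·h($2) + 0.22·1
h($2) = 0.18·0 + 0.32·h($1) + 0.22·h($2) + 0.28·1
Solving: h($1) = 0.4915, h($2) = 0.5606.
Starting from $2, the probability is 0.5606.

0.5606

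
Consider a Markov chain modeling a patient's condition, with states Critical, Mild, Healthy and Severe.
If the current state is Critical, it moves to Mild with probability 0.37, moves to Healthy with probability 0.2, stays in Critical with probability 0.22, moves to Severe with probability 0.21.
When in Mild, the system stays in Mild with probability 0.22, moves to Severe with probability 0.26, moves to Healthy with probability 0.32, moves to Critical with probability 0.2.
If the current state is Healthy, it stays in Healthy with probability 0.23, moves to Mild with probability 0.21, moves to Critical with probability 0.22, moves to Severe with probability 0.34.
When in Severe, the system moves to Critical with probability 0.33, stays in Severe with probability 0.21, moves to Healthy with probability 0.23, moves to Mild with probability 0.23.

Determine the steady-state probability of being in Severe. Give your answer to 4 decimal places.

0.2548

Let the stationary distribution be π with π = πP and π_1 + π_2 + π_3 + π_4 = 1.
π_1 = 0.22·π_1 + 0.2·π_2 + 0.22·π_3 + 0.33·π_4
π_2 = 0.37·π_1 + 0.22·π_2 + 0.21·π_3 + 0.23·π_4
π_3 = 0.2·π_1 + 0.32·π_2 + 0.23·π_3 + 0.23·π_4
Solving with the normalization constraint gives π = (0.2429, 0.2565, 0.2458, 0.2548).
So the stationary probability of Severe is 0.2548.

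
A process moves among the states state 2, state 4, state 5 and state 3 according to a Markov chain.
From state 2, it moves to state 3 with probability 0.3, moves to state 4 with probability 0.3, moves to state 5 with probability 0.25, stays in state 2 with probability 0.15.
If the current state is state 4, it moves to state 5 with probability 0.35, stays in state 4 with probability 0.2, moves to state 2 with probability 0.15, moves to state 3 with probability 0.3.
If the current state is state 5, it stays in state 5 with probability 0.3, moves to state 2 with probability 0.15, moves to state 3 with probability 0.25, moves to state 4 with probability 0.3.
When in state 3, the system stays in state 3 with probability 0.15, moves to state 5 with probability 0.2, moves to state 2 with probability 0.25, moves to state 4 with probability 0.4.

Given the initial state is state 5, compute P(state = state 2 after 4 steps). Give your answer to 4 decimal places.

Propagate the distribution vector 4 steps from state 5.
After 0 steps: (0.0000, 0.0000, 1.0000, 0.0000)
After 1 step: (0.1500, 0.3000, 0.3000, 0.2500)
After 2 steps: (0.1750, 0.2950, 0.2825, 0.2475)
After 3 steps: (0.1748, 0.2953, 0.2813, 0.2488)
After 4 steps: (0.1749, 0.2954, 0.2812, 0.2486)
P(in state 2 after 4 steps) = 0.1749

0.1749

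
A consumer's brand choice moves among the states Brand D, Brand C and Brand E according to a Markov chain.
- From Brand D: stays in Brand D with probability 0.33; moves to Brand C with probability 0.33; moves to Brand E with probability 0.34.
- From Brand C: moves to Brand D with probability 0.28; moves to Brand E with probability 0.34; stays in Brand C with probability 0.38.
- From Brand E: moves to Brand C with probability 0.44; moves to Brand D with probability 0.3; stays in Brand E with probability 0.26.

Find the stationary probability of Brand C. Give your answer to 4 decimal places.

0.3838

Let the stationary distribution be π with π = πP and π_1 + π_2 + π_3 = 1.
π_1 = 0.33·π_1 + 0.28·π_2 + 0.3·π_3
π_2 = 0.33·π_1 + 0.38·π_2 + 0.44·π_3
Solving with the normalization constraint gives π = (0.3014, 0.3838, 0.3148).
So the stationary probability of Brand C is 0.3838.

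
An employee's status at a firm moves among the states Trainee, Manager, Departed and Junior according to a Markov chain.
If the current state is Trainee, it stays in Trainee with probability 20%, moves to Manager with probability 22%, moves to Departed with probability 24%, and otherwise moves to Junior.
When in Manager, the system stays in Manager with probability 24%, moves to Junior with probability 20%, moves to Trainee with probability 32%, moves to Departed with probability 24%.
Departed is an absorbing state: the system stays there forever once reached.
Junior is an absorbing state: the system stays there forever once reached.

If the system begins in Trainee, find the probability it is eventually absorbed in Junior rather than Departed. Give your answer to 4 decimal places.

Let h(s) be the probability of absorption at Junior starting from transient state s. Then h(Junior) = 1 and h(Departed) = 0. By first-step analysis:
h(Trainee) = 0.2·h(Trainee) + 0.22·h(Manager) + 0.24·0 + 0.34·1
h(Manager) = 0.32·h(Trainee) + 0.24·h(Manager) + 0.24·0 + 0.2·1
Solving: h(Trainee) = 0.5625, h(Manager) = 0.5000.
Starting from Trainee, the probability is 0.5625.

0.5625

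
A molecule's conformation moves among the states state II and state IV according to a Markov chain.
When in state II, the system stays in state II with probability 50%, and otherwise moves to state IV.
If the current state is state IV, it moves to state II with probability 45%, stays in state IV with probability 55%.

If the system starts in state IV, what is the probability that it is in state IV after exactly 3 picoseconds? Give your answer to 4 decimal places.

0.5264

Propagate the distribution vector 3 picoseconds from state IV.
After 0 picoseconds: (0.0000, 1.0000)
After 1 picosecond: (0.4500, 0.5500)
After 2 picoseconds: (0.4725, 0.5275)
After 3 picoseconds: (0.4736, 0.5264)
P(in state IV after 3 picoseconds) = 0.5264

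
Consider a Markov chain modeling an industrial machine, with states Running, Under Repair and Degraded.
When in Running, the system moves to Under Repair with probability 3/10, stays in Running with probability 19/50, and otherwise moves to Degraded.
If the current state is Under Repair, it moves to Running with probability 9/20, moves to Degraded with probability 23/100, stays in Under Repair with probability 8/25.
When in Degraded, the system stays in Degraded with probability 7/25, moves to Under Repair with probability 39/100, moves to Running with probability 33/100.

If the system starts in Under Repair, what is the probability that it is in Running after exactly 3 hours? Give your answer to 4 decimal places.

0.3888

Propagate the distribution vector 3 hours from Under Repair.
After 0 hours: (0.0000, 1.0000, 0.0000)
After 1 hour: (0.4500, 0.3200, 0.2300)
After 2 hours: (0.3909, 0.3271, 0.2820)
After 3 hours: (0.3888, 0.3319, 0.2793)
P(in Running after 3 hours) = 0.3888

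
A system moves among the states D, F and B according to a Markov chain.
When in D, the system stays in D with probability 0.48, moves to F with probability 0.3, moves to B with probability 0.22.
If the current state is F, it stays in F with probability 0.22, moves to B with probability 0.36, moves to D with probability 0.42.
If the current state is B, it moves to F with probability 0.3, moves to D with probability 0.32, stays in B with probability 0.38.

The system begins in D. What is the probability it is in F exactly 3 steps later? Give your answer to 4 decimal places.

Propagate the distribution vector 3 steps from D.
After 0 steps: (1.0000, 0.0000, 0.0000)
After 1 step: (0.4800, 0.3000, 0.2200)
After 2 steps: (0.4268, 0.2760, 0.2972)
After 3 steps: (0.4159, 0.2779, 0.3062)
P(in F after 3 steps) = 0.2779

0.2779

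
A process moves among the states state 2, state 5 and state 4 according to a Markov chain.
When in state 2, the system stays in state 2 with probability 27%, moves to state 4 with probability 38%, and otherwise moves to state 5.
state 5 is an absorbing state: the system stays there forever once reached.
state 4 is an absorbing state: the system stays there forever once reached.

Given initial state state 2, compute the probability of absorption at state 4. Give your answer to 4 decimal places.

0.5205

Let h(s) be the probability of absorption at state 4 starting from transient state s. Then h(state 4) = 1 and h(state 5) = 0. By first-step analysis:
h(state 2) = 0.27·h(state 2) + 0.35·0 + 0.38·1
Solving: h(state 2) = 0.5205.
Starting from state 2, the probability is 0.5205.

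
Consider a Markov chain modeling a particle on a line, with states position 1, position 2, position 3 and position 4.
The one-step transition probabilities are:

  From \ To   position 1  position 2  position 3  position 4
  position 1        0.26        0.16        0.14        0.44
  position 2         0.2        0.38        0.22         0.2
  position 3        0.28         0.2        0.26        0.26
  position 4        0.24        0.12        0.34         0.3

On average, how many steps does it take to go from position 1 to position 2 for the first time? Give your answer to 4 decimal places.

6.4269

Let t(s) be the expected number of steps to first reach position 2 from state s, with t(position 2) = 0. Conditioning on the first step:
t(position 1) = 1 + 0.26·t(position 1) + 0.14·t(position 3) + 0.44·t(position 4)
t(position 3) = 1 + 0.28·t(position 1) + 0.26·t(position 3) + 0.26·t(position 4)
t(position 4) = 1 + 0.24·t(position 1) + 0.34·t(position 3) + 0.3·t(position 4)
Solving: t(position 1) = 6.4269, t(position 3) = 6.1003, t(position 4) = 6.5951.
Expected steps from position 1 to position 2: 6.4269.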